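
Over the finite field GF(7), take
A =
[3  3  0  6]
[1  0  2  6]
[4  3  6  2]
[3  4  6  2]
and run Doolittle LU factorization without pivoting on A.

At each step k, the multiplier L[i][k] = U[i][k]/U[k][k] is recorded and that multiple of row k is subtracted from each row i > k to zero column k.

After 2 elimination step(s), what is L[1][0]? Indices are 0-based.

[col 0] pivot 3
  R1 -= 5*R0 → (0, 6, 2, 4)  (L[1][0] := 5)
  R2 -= 6*R0 → (0, 6, 6, 1)  (L[2][0] := 6)
  R3 -= 1*R0 → (0, 1, 6, 3)  (L[3][0] := 1)
[col 1] pivot 6
  R2 -= 1*R1 → (0, 0, 4, 4)  (L[2][1] := 1)
  R3 -= 6*R1 → (0, 0, 1, 0)  (L[3][1] := 6)

L[1][0] = 5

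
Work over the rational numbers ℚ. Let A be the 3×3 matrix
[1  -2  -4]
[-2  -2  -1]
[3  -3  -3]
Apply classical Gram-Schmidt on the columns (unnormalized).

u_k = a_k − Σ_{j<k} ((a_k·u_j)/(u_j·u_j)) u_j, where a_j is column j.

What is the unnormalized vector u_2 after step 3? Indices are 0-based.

u_2 = (-12/7, 3/7, 6/7)

Step 1: u_0 = a_0 = (1, -2, 3).
Step 2: u_1 = a_1 − (-1/2)·u_0 = (-3/2, -3, -3/2).
Step 3: u_2 = a_2 − (-11/14)·u_0 − (1)·u_1 = (-12/7, 3/7, 6/7).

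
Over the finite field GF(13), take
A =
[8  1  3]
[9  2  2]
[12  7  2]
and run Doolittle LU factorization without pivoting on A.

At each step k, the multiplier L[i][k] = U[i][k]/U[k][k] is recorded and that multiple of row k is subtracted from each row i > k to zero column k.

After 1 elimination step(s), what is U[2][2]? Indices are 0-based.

U[2][2] = 4

Step 1: pivot at (0,0) is 8.
  row1 ← row1 − (6)·row0  ⇒  L[1][0]=6, U row1=(0, 9, 10)
  row2 ← row2 − (8)·row0  ⇒  L[2][0]=8, U row2=(0, 12, 4)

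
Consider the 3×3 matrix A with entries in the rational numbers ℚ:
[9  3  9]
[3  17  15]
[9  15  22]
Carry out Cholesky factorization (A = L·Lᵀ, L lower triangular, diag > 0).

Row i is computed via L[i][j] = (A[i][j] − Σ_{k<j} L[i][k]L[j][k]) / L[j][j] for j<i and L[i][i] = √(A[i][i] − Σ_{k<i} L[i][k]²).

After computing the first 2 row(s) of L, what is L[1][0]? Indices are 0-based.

Step 1: L[0][0] = √(9) = 3.
  L[1][0] = (3) / L[0][0] = 1.
Step 2: L[1][1] = √(16) = 4.

L[1][0] = 1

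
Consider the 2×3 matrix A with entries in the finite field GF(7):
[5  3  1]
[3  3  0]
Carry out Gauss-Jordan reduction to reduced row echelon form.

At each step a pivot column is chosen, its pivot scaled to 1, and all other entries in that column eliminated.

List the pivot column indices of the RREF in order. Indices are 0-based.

step 1: normalize row 0 (÷5) = (1, 2, 3)
  row 1: subtract 3×row0 = (0, 4, 5)
step 2: normalize row 1 (÷4) = (0, 1, 3)
  row 0: subtract 2×row1 = (1, 0, 4)

pivot columns: 0, 1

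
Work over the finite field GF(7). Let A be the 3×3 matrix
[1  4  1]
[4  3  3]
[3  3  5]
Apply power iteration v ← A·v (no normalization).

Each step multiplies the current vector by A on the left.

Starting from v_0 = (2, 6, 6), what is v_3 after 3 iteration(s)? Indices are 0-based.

v_0 = (2, 6, 6).
v_1 = A·v_0 = (4, 2, 5).
v_2 = A·v_1 = (3, 2, 1).
v_3 = A·v_2 = (5, 0, 6).

v_3 = (5, 0, 6)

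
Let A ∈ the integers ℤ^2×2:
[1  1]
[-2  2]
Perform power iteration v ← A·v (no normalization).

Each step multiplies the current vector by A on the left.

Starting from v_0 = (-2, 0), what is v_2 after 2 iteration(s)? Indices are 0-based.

v_2 = (2, 12)

v_0 = (-2, 0).
v_1 = A·v_0 = (-2, 4).
v_2 = A·v_1 = (2, 12).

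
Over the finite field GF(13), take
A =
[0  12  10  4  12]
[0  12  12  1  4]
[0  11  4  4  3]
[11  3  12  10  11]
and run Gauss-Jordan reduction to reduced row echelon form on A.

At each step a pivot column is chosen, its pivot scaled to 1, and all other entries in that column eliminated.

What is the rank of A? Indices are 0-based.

step 1: exchange rows 0,3
step 1: normalize row 0 (÷11) = (1, 5, 7, 8, 1)
step 2: normalize row 1 (÷12) = (0, 1, 1, 12, 9)
  row 0: subtract 5×row1 = (1, 0, 2, 0, 8)
  row 2: subtract 11×row1 = (0, 0, 6, 2, 8)
  row 3: subtract 12×row1 = (0, 0, 11, 3, 8)
step 3: normalize row 2 (÷6) = (0, 0, 1, 9, 10)
  row 0: subtract 2×row2 = (1, 0, 0, 8, 1)
  row 1: subtract 1×row2 = (0, 1, 0, 3, 12)
  row 3: subtract 11×row2 = (0, 0, 0, 8, 2)
step 4: normalize row 3 (÷8) = (0, 0, 0, 1, 10)
  row 0: subtract 8×row3 = (1, 0, 0, 0, 12)
  row 1: subtract 3×row3 = (0, 1, 0, 0, 8)
  row 2: subtract 9×row3 = (0, 0, 1, 0, 11)

rank = 4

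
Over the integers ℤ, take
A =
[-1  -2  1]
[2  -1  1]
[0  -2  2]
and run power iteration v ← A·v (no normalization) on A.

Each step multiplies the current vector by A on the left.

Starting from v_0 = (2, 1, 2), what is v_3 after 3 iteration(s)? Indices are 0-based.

v_3 = (14, -11, 2)

v_0 = (2, 1, 2).
v_1 = A·v_0 = (-2, 5, 2).
v_2 = A·v_1 = (-6, -7, -6).
v_3 = A·v_2 = (14, -11, 2).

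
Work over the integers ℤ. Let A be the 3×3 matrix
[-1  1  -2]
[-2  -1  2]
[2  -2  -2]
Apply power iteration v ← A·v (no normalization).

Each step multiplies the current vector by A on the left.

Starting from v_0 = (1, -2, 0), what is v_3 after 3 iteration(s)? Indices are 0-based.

v_3 = (63, -36, -18)

v_0 = (1, -2, 0).
v_1 = A·v_0 = (-3, 0, 6).
v_2 = A·v_1 = (-9, 18, -18).
v_3 = A·v_2 = (63, -36, -18).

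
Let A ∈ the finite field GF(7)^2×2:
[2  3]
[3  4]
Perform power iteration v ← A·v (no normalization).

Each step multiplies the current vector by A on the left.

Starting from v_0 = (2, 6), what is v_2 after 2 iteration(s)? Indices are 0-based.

v_2 = (1, 4)

v_0 = (2, 6).
v_1 = A·v_0 = (1, 2).
v_2 = A·v_1 = (1, 4).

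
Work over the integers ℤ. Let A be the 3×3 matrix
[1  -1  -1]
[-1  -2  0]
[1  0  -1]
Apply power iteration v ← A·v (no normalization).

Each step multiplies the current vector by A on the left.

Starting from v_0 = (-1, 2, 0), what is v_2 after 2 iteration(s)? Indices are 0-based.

v_2 = (1, 9, -2)

v_0 = (-1, 2, 0).
v_1 = A·v_0 = (-3, -3, -1).
v_2 = A·v_1 = (1, 9, -2).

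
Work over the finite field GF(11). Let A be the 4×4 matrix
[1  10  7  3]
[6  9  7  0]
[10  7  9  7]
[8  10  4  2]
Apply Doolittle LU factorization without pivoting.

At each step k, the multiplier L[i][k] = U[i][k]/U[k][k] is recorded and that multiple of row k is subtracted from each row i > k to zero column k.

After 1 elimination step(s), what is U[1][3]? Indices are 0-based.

U[1][3] = 4

[col 0] pivot 1
  R1 -= 6*R0 → (0, 4, 9, 4)  (L[1][0] := 6)
  R2 -= 10*R0 → (0, 6, 5, 10)  (L[2][0] := 10)
  R3 -= 8*R0 → (0, 7, 3, 0)  (L[3][0] := 8)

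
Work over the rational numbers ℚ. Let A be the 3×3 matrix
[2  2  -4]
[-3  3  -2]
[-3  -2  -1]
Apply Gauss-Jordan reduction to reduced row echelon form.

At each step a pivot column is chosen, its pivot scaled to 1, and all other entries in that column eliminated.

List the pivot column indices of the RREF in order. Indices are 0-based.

[1] R0 /= 2  ⇒  (1, 1, -2)
     R1 -= -3·R0  ⇒  (0, 6, -8)
     R2 -= -3·R0  ⇒  (0, 1, -7)
[2] R1 /= 6  ⇒  (0, 1, -4/3)
     R0 -= 1·R1  ⇒  (1, 0, -2/3)
     R2 -= 1·R1  ⇒  (0, 0, -17/3)
[3] R2 /= -17/3  ⇒  (0, 0, 1)
     R0 -= -2/3·R2  ⇒  (1, 0, 0)
     R1 -= -4/3·R2  ⇒  (0, 1, 0)

pivot columns: 0, 1, 2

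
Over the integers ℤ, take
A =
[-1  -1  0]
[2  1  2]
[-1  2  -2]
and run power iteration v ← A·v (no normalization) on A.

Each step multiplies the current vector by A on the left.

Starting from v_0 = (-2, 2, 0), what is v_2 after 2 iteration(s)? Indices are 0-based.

v_0 = (-2, 2, 0).
v_1 = A·v_0 = (0, -2, 6).
v_2 = A·v_1 = (2, 10, -16).

v_2 = (2, 10, -16)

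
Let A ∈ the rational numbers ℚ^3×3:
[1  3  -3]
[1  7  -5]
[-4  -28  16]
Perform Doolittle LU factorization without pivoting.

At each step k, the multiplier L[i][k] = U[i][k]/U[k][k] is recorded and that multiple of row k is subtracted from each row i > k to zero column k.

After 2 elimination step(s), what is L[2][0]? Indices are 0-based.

Step 1: pivot at (0,0) is 1.
  row1 ← row1 − (1)·row0  ⇒  L[1][0]=1, U row1=(0, 4, -2)
  row2 ← row2 − (-4)·row0  ⇒  L[2][0]=-4, U row2=(0, -16, 4)
Step 2: pivot at (1,1) is 4.
  row2 ← row2 − (-4)·row1  ⇒  L[2][1]=-4, U row2=(0, 0, -4)

L[2][0] = -4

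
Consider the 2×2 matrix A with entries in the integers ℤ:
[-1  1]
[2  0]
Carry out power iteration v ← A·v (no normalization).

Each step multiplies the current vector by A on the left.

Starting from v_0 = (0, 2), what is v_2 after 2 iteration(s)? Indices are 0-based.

v_2 = (-2, 4)

v_0 = (0, 2).
v_1 = A·v_0 = (2, 0).
v_2 = A·v_1 = (-2, 4).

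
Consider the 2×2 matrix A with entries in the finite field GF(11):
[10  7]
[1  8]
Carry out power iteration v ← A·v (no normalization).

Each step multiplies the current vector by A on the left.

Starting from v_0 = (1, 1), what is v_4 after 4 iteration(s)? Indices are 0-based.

v_4 = (10, 8)

v_0 = (1, 1).
v_1 = A·v_0 = (6, 9).
v_2 = A·v_1 = (2, 1).
v_3 = A·v_2 = (5, 10).
v_4 = A·v_3 = (10, 8).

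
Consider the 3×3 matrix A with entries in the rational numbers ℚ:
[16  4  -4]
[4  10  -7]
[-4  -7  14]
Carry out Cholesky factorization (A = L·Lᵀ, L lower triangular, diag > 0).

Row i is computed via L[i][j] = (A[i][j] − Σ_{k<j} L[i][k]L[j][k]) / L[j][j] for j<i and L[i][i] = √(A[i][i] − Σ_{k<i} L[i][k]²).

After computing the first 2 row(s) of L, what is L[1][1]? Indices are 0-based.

Step 1: L[0][0] = √(16) = 4.
  L[1][0] = (4) / L[0][0] = 1.
Step 2: L[1][1] = √(9) = 3.

L[1][1] = 3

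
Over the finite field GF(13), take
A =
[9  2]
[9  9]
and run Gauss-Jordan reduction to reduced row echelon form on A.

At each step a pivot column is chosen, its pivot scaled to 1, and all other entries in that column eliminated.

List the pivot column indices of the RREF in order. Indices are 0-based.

pivot columns: 0, 1

step 1: normalize row 0 (÷9) = (1, 6)
  row 1: subtract 9×row0 = (0, 7)
step 2: normalize row 1 (÷7) = (0, 1)
  row 0: subtract 6×row1 = (1, 0)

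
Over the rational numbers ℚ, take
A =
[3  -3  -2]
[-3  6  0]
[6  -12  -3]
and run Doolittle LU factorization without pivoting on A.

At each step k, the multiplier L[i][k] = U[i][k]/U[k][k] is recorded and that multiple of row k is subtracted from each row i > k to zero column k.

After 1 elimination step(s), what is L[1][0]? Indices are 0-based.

Step 1: pivot at (0,0) is 3.
  row1 ← row1 − (-1)·row0  ⇒  L[1][0]=-1, U row1=(0, 3, -2)
  row2 ← row2 − (2)·row0  ⇒  L[2][0]=2, U row2=(0, -6, 1)

L[1][0] = -1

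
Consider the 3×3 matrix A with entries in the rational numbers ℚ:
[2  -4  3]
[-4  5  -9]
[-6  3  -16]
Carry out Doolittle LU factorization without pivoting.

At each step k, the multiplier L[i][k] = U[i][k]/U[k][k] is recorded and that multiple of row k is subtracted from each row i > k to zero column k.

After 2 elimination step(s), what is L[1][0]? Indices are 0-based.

[col 0] pivot 2
  R1 -= -2*R0 → (0, -3, -3)  (L[1][0] := -2)
  R2 -= -3*R0 → (0, -9, -7)  (L[2][0] := -3)
[col 1] pivot -3
  R2 -= 3*R1 → (0, 0, 2)  (L[2][1] := 3)

L[1][0] = -2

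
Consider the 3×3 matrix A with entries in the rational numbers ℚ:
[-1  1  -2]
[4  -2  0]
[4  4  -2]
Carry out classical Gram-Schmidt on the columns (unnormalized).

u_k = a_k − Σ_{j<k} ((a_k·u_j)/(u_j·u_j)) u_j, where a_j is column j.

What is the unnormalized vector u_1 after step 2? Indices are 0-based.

Step 1: u_0 = a_0 = (-1, 4, 4).
Step 2: u_1 = a_1 − (7/33)·u_0 = (40/33, -94/33, 104/33).

u_1 = (40/33, -94/33, 104/33)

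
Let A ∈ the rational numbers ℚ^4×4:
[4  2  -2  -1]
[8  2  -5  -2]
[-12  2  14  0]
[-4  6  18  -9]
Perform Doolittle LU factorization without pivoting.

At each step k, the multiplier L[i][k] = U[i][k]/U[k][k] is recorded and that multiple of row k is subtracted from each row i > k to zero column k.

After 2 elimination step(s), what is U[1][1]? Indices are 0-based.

U[1][1] = -2

k=0: U[0][0]=4
  eliminate (1,0): mult=2, new row 1: (0, -2, -1, 0); set L[1][0]=2
  eliminate (2,0): mult=-3, new row 2: (0, 8, 8, -3); set L[2][0]=-3
  eliminate (3,0): mult=-1, new row 3: (0, 8, 16, -10); set L[3][0]=-1
k=1: U[1][1]=-2
  eliminate (2,1): mult=-4, new row 2: (0, 0, 4, -3); set L[2][1]=-4
  eliminate (3,1): mult=-4, new row 3: (0, 0, 12, -10); set L[3][1]=-4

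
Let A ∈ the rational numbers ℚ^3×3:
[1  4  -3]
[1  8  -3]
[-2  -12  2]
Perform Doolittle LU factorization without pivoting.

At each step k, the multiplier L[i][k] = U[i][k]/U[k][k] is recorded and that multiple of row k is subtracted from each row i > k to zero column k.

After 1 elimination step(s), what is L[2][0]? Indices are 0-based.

L[2][0] = -2

[col 0] pivot 1
  R1 -= 1*R0 → (0, 4, 0)  (L[1][0] := 1)
  R2 -= -2*R0 → (0, -4, -4)  (L[2][0] := -2)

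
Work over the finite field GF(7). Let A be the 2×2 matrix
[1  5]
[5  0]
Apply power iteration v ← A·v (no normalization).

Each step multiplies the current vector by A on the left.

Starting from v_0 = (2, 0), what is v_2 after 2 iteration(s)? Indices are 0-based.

v_2 = (3, 3)

v_0 = (2, 0).
v_1 = A·v_0 = (2, 3).
v_2 = A·v_1 = (3, 3).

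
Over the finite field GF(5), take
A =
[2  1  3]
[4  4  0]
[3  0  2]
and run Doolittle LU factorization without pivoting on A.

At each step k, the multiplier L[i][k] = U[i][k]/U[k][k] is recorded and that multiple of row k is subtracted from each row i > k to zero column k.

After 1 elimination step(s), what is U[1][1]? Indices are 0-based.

U[1][1] = 2

Step 1: pivot at (0,0) is 2.
  row1 ← row1 − (2)·row0  ⇒  L[1][0]=2, U row1=(0, 2, 4)
  row2 ← row2 − (4)·row0  ⇒  L[2][0]=4, U row2=(0, 1, 0)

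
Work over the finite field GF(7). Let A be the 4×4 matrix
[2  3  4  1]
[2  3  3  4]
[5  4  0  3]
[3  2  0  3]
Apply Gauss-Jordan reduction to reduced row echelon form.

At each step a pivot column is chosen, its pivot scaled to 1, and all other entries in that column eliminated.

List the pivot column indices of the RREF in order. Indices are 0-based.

step 1: normalize row 0 (÷2) = (1, 5, 2, 4)
  row 1: subtract 2×row0 = (0, 0, 6, 3)
  row 2: subtract 5×row0 = (0, 0, 4, 4)
  row 3: subtract 3×row0 = (0, 1, 1, 5)
step 2: exchange rows 1,3
step 2: normalize row 1 (÷1) = (0, 1, 1, 5)
  row 0: subtract 5×row1 = (1, 0, 4, 0)
step 3: normalize row 2 (÷4) = (0, 0, 1, 1)
  row 0: subtract 4×row2 = (1, 0, 0, 3)
  row 1: subtract 1×row2 = (0, 1, 0, 4)
  row 3: subtract 6×row2 = (0, 0, 0, 4)
step 4: normalize row 3 (÷4) = (0, 0, 0, 1)
  row 0: subtract 3×row3 = (1, 0, 0, 0)
  row 1: subtract 4×row3 = (0, 1, 0, 0)
  row 2: subtract 1×row3 = (0, 0, 1, 0)

pivot columns: 0, 1, 2, 3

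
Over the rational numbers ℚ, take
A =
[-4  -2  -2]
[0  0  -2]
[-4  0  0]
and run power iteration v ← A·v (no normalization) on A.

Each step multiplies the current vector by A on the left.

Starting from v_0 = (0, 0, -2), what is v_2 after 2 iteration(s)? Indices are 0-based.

v_0 = (0, 0, -2).
v_1 = A·v_0 = (4, 4, 0).
v_2 = A·v_1 = (-24, 0, -16).

v_2 = (-24, 0, -16)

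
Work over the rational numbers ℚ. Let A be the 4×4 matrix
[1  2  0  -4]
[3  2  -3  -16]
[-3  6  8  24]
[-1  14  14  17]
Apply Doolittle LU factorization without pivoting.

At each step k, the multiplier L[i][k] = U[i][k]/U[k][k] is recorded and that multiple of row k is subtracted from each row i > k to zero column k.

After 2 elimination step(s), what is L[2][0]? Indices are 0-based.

L[2][0] = -3

Step 1: pivot at (0,0) is 1.
  row1 ← row1 − (3)·row0  ⇒  L[1][0]=3, U row1=(0, -4, -3, -4)
  row2 ← row2 − (-3)·row0  ⇒  L[2][0]=-3, U row2=(0, 12, 8, 12)
  row3 ← row3 − (-1)·row0  ⇒  L[3][0]=-1, U row3=(0, 16, 14, 13)
Step 2: pivot at (1,1) is -4.
  row2 ← row2 − (-3)·row1  ⇒  L[2][1]=-3, U row2=(0, 0, -1, 0)
  row3 ← row3 − (-4)·row1  ⇒  L[3][1]=-4, U row3=(0, 0, 2, -3)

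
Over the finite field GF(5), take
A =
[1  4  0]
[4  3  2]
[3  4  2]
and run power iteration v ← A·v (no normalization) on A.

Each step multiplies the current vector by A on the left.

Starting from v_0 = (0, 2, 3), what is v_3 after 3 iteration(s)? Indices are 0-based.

v_0 = (0, 2, 3).
v_1 = A·v_0 = (3, 2, 4).
v_2 = A·v_1 = (1, 1, 0).
v_3 = A·v_2 = (0, 2, 2).

v_3 = (0, 2, 2)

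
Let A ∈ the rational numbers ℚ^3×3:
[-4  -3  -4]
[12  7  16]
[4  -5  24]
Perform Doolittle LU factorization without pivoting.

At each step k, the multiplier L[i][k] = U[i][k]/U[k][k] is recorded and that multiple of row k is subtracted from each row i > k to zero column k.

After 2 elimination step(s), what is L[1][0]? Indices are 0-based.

k=0: U[0][0]=-4
  eliminate (1,0): mult=-3, new row 1: (0, -2, 4); set L[1][0]=-3
  eliminate (2,0): mult=-1, new row 2: (0, -8, 20); set L[2][0]=-1
k=1: U[1][1]=-2
  eliminate (2,1): mult=4, new row 2: (0, 0, 4); set L[2][1]=4

L[1][0] = -3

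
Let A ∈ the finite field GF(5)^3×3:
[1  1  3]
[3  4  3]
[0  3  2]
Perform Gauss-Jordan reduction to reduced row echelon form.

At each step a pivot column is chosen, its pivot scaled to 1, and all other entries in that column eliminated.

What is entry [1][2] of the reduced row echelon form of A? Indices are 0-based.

M[1][2] = 4

step 1: normalize row 0 (÷1) = (1, 1, 3)
  row 1: subtract 3×row0 = (0, 1, 4)
step 2: normalize row 1 (÷1) = (0, 1, 4)
  row 0: subtract 1×row1 = (1, 0, 4)
  row 2: subtract 3×row1 = (0, 0, 0)
skip col 2 (zero from row 2)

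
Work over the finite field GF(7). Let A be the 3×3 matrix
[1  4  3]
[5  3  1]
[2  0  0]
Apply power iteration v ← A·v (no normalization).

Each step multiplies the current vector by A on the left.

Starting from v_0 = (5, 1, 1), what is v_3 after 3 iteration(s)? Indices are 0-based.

v_0 = (5, 1, 1).
v_1 = A·v_0 = (5, 1, 3).
v_2 = A·v_1 = (4, 3, 3).
v_3 = A·v_2 = (4, 4, 1).

v_3 = (4, 4, 1)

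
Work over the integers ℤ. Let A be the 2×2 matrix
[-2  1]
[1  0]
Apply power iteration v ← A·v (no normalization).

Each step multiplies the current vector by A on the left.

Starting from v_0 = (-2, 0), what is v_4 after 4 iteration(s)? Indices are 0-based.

v_0 = (-2, 0).
v_1 = A·v_0 = (4, -2).
v_2 = A·v_1 = (-10, 4).
v_3 = A·v_2 = (24, -10).
v_4 = A·v_3 = (-58, 24).

v_4 = (-58, 24)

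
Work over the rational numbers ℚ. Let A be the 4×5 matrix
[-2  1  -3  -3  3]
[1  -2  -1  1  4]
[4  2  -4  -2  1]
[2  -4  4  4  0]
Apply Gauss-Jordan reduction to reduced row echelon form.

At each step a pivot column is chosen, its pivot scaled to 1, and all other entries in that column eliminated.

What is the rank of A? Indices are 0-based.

step 1: normalize row 0 (÷-2) = (1, -1/2, 3/2, 3/2, -3/2)
  row 1: subtract 1×row0 = (0, -3/2, -5/2, -1/2, 11/2)
  row 2: subtract 4×row0 = (0, 4, -10, -8, 7)
  row 3: subtract 2×row0 = (0, -3, 1, 1, 3)
step 2: normalize row 1 (÷-3/2) = (0, 1, 5/3, 1/3, -11/3)
  row 0: subtract -1/2×row1 = (1, 0, 7/3, 5/3, -10/3)
  row 2: subtract 4×row1 = (0, 0, -50/3, -28/3, 65/3)
  row 3: subtract -3×row1 = (0, 0, 6, 2, -8)
step 3: normalize row 2 (÷-50/3) = (0, 0, 1, 14/25, -13/10)
  row 0: subtract 7/3×row2 = (1, 0, 0, 9/25, -3/10)
  row 1: subtract 5/3×row2 = (0, 1, 0, -3/5, -3/2)
  row 3: subtract 6×row2 = (0, 0, 0, -34/25, -1/5)
step 4: normalize row 3 (÷-34/25) = (0, 0, 0, 1, 5/34)
  row 0: subtract 9/25×row3 = (1, 0, 0, 0, -6/17)
  row 1: subtract -3/5×row3 = (0, 1, 0, 0, -24/17)
  row 2: subtract 14/25×row3 = (0, 0, 1, 0, -47/34)

rank = 4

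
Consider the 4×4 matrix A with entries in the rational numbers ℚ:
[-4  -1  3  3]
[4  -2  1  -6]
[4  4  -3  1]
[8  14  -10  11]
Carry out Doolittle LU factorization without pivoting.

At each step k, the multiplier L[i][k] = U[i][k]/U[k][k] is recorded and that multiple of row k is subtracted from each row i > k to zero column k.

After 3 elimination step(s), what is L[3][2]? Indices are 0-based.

L[3][2] = 3

k=0: U[0][0]=-4
  eliminate (1,0): mult=-1, new row 1: (0, -3, 4, -3); set L[1][0]=-1
  eliminate (2,0): mult=-1, new row 2: (0, 3, 0, 4); set L[2][0]=-1
  eliminate (3,0): mult=-2, new row 3: (0, 12, -4, 17); set L[3][0]=-2
k=1: U[1][1]=-3
  eliminate (2,1): mult=-1, new row 2: (0, 0, 4, 1); set L[2][1]=-1
  eliminate (3,1): mult=-4, new row 3: (0, 0, 12, 5); set L[3][1]=-4
k=2: U[2][2]=4
  eliminate (3,2): mult=3, new row 3: (0, 0, 0, 2); set L[3][2]=3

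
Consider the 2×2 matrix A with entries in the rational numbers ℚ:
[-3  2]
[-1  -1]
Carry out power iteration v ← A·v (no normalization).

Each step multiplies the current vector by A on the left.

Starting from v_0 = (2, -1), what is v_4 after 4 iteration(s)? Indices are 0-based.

v_4 = (82, 79)

v_0 = (2, -1).
v_1 = A·v_0 = (-8, -1).
v_2 = A·v_1 = (22, 9).
v_3 = A·v_2 = (-48, -31).
v_4 = A·v_3 = (82, 79).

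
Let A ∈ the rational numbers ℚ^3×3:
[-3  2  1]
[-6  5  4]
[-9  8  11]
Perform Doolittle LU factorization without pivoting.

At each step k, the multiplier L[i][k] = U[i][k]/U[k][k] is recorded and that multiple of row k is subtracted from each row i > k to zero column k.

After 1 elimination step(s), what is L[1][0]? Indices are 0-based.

L[1][0] = 2

Step 1: pivot at (0,0) is -3.
  row1 ← row1 − (2)·row0  ⇒  L[1][0]=2, U row1=(0, 1, 2)
  row2 ← row2 − (3)·row0  ⇒  L[2][0]=3, U row2=(0, 2, 8)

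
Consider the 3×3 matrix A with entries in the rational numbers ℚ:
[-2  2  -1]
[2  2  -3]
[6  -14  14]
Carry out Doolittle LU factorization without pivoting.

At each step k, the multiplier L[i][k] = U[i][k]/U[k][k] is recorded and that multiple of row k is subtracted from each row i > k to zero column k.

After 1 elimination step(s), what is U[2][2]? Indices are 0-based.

Step 1: pivot at (0,0) is -2.
  row1 ← row1 − (-1)·row0  ⇒  L[1][0]=-1, U row1=(0, 4, -4)
  row2 ← row2 − (-3)·row0  ⇒  L[2][0]=-3, U row2=(0, -8, 11)

U[2][2] = 11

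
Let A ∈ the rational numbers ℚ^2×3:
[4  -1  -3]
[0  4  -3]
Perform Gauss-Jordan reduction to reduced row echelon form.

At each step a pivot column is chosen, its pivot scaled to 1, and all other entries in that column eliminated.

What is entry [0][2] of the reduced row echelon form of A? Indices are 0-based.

M[0][2] = -15/16

[1] R0 /= 4  ⇒  (1, -1/4, -3/4)
[2] R1 /= 4  ⇒  (0, 1, -3/4)
     R0 -= -1/4·R1  ⇒  (1, 0, -15/16)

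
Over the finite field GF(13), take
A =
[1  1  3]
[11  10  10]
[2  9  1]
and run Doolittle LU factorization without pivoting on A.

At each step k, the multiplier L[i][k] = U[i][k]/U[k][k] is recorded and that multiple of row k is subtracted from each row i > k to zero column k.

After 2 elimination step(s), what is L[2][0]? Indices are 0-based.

[col 0] pivot 1
  R1 -= 11*R0 → (0, 12, 3)  (L[1][0] := 11)
  R2 -= 2*R0 → (0, 7, 8)  (L[2][0] := 2)
[col 1] pivot 12
  R2 -= 6*R1 → (0, 0, 3)  (L[2][1] := 6)

L[2][0] = 2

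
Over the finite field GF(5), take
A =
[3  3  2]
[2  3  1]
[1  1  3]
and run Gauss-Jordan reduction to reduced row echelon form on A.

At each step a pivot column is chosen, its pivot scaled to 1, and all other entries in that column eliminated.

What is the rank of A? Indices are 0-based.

pivot(0,0)=3: scale R0 → (1, 1, 4)
  clear (1,0): R1 −= (2)R0 → (0, 1, 3)
  clear (2,0): R2 −= (1)R0 → (0, 0, 4)
pivot(1,1)=1: scale R1 → (0, 1, 3)
  clear (0,1): R0 −= (1)R1 → (1, 0, 1)
pivot(2,2)=4: scale R2 → (0, 0, 1)
  clear (0,2): R0 −= (1)R2 → (1, 0, 0)
  clear (1,2): R1 −= (3)R2 → (0, 1, 0)

rank = 3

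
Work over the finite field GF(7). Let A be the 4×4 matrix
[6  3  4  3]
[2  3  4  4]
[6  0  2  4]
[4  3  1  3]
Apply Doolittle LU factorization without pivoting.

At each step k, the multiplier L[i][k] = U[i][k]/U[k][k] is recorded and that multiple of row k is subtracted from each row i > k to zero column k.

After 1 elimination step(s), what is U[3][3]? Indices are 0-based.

U[3][3] = 1

k=0: U[0][0]=6
  eliminate (1,0): mult=5, new row 1: (0, 2, 5, 3); set L[1][0]=5
  eliminate (2,0): mult=1, new row 2: (0, 4, 5, 1); set L[2][0]=1
  eliminate (3,0): mult=3, new row 3: (0, 1, 3, 1); set L[3][0]=3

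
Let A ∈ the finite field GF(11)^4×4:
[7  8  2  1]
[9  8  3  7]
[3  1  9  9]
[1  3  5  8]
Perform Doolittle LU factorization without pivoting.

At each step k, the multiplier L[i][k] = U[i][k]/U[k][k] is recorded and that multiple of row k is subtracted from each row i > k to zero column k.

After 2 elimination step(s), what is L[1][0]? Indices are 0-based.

[col 0] pivot 7
  R1 -= 6*R0 → (0, 4, 2, 1)  (L[1][0] := 6)
  R2 -= 2*R0 → (0, 7, 5, 7)  (L[2][0] := 2)
  R3 -= 8*R0 → (0, 5, 0, 0)  (L[3][0] := 8)
[col 1] pivot 4
  R2 -= 10*R1 → (0, 0, 7, 8)  (L[2][1] := 10)
  R3 -= 4*R1 → (0, 0, 3, 7)  (L[3][1] := 4)

L[1][0] = 6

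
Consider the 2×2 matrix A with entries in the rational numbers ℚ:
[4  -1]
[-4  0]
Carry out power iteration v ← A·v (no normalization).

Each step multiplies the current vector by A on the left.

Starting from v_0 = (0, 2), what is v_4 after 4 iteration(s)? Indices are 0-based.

v_0 = (0, 2).
v_1 = A·v_0 = (-2, 0).
v_2 = A·v_1 = (-8, 8).
v_3 = A·v_2 = (-40, 32).
v_4 = A·v_3 = (-192, 160).

v_4 = (-192, 160)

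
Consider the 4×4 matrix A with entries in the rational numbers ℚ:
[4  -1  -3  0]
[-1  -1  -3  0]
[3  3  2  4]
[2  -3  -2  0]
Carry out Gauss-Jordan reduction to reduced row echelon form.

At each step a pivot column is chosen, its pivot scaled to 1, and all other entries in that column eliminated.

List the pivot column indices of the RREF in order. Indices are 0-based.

pivot columns: 0, 1, 2, 3

[1] R0 /= 4  ⇒  (1, -1/4, -3/4, 0)
     R1 -= -1·R0  ⇒  (0, -5/4, -15/4, 0)
     R2 -= 3·R0  ⇒  (0, 15/4, 17/4, 4)
     R3 -= 2·R0  ⇒  (0, -5/2, -1/2, 0)
[2] R1 /= -5/4  ⇒  (0, 1, 3, 0)
     R0 -= -1/4·R1  ⇒  (1, 0, 0, 0)
     R2 -= 15/4·R1  ⇒  (0, 0, -7, 4)
     R3 -= -5/2·R1  ⇒  (0, 0, 7, 0)
[3] R2 /= -7  ⇒  (0, 0, 1, -4/7)
     R1 -= 3·R2  ⇒  (0, 1, 0, 12/7)
     R3 -= 7·R2  ⇒  (0, 0, 0, 4)
[4] R3 /= 4  ⇒  (0, 0, 0, 1)
     R1 -= 12/7·R3  ⇒  (0, 1, 0, 0)
     R2 -= -4/7·R3  ⇒  (0, 0, 1, 0)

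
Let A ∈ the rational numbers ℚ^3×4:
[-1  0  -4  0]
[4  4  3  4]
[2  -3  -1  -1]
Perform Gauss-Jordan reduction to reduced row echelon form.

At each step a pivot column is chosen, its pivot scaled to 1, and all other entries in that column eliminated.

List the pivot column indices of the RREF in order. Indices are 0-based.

[1] R0 /= -1  ⇒  (1, 0, 4, 0)
     R1 -= 4·R0  ⇒  (0, 4, -13, 4)
     R2 -= 2·R0  ⇒  (0, -3, -9, -1)
[2] R1 /= 4  ⇒  (0, 1, -13/4, 1)
     R2 -= -3·R1  ⇒  (0, 0, -75/4, 2)
[3] R2 /= -75/4  ⇒  (0, 0, 1, -8/75)
     R0 -= 4·R2  ⇒  (1, 0, 0, 32/75)
     R1 -= -13/4·R2  ⇒  (0, 1, 0, 49/75)

pivot columns: 0, 1, 2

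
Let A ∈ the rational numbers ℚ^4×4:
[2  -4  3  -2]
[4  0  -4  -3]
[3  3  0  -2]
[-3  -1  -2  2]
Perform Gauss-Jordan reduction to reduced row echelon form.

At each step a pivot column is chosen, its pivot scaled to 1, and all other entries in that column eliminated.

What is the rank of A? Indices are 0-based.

rank = 4

step 1: normalize row 0 (÷2) = (1, -2, 3/2, -1)
  row 1: subtract 4×row0 = (0, 8, -10, 1)
  row 2: subtract 3×row0 = (0, 9, -9/2, 1)
  row 3: subtract -3×row0 = (0, -7, 5/2, -1)
step 2: normalize row 1 (÷8) = (0, 1, -5/4, 1/8)
  row 0: subtract -2×row1 = (1, 0, -1, -3/4)
  row 2: subtract 9×row1 = (0, 0, 27/4, -1/8)
  row 3: subtract -7×row1 = (0, 0, -25/4, -1/8)
step 3: normalize row 2 (÷27/4) = (0, 0, 1, -1/54)
  row 0: subtract -1×row2 = (1, 0, 0, -83/108)
  row 1: subtract -5/4×row2 = (0, 1, 0, 11/108)
  row 3: subtract -25/4×row2 = (0, 0, 0, -13/54)
step 4: normalize row 3 (÷-13/54) = (0, 0, 0, 1)
  row 0: subtract -83/108×row3 = (1, 0, 0, 0)
  row 1: subtract 11/108×row3 = (0, 1, 0, 0)
  row 2: subtract -1/54×row3 = (0, 0, 1, 0)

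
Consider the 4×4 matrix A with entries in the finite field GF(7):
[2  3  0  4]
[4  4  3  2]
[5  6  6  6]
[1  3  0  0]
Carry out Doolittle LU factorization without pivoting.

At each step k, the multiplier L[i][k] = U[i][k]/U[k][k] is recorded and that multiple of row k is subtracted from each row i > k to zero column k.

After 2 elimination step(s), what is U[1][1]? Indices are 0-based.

U[1][1] = 5

Step 1: pivot at (0,0) is 2.
  row1 ← row1 − (2)·row0  ⇒  L[1][0]=2, U row1=(0, 5, 3, 1)
  row2 ← row2 − (6)·row0  ⇒  L[2][0]=6, U row2=(0, 2, 6, 3)
  row3 ← row3 − (4)·row0  ⇒  L[3][0]=4, U row3=(0, 5, 0, 5)
Step 2: pivot at (1,1) is 5.
  row2 ← row2 − (6)·row1  ⇒  L[2][1]=6, U row2=(0, 0, 2, 4)
  row3 ← row3 − (1)·row1  ⇒  L[3][1]=1, U row3=(0, 0, 4, 4)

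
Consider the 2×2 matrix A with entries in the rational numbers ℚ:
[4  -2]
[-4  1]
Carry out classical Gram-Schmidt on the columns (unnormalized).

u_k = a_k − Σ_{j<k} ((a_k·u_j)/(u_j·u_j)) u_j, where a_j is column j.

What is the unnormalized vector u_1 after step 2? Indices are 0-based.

Step 1: u_0 = a_0 = (4, -4).
Step 2: u_1 = a_1 − (-3/8)·u_0 = (-1/2, -1/2).

u_1 = (-1/2, -1/2)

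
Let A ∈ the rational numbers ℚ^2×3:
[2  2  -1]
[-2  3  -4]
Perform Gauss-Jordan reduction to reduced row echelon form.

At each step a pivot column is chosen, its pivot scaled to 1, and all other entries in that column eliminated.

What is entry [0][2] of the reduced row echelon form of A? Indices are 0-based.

M[0][2] = 1/2

[1] R0 /= 2  ⇒  (1, 1, -1/2)
     R1 -= -2·R0  ⇒  (0, 5, -5)
[2] R1 /= 5  ⇒  (0, 1, -1)
     R0 -= 1·R1  ⇒  (1, 0, 1/2)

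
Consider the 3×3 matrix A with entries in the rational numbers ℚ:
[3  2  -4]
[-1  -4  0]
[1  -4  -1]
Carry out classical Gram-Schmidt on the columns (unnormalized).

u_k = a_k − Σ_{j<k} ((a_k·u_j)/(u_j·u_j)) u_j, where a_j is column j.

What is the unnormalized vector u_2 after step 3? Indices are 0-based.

u_2 = (-22/45, -77/90, 11/18)

Step 1: u_0 = a_0 = (3, -1, 1).
Step 2: u_1 = a_1 − (6/11)·u_0 = (4/11, -38/11, -50/11).
Step 3: u_2 = a_2 − (-13/11)·u_0 − (17/180)·u_1 = (-22/45, -77/90, 11/18).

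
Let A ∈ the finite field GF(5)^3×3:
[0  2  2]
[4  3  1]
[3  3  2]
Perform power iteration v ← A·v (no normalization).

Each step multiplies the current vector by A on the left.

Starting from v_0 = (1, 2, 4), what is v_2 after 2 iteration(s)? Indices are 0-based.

v_2 = (2, 2, 2)

v_0 = (1, 2, 4).
v_1 = A·v_0 = (2, 4, 2).
v_2 = A·v_1 = (2, 2, 2).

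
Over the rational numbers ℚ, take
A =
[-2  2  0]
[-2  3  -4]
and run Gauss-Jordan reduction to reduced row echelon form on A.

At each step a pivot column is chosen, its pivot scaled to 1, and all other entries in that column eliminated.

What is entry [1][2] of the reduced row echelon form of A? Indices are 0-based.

step 1: normalize row 0 (÷-2) = (1, -1, 0)
  row 1: subtract -2×row0 = (0, 1, -4)
step 2: normalize row 1 (÷1) = (0, 1, -4)
  row 0: subtract -1×row1 = (1, 0, -4)

M[1][2] = -4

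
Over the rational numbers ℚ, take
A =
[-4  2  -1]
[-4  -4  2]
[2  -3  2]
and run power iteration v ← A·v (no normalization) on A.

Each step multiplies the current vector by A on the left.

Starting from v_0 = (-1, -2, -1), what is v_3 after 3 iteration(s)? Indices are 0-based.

v_0 = (-1, -2, -1).
v_1 = A·v_0 = (1, 10, 2).
v_2 = A·v_1 = (14, -40, -24).
v_3 = A·v_2 = (-112, 56, 100).

v_3 = (-112, 56, 100)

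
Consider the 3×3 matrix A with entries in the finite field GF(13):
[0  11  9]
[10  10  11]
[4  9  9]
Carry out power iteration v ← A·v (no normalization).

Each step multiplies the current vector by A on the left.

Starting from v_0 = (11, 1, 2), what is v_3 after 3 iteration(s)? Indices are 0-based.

v_3 = (3, 6, 3)

v_0 = (11, 1, 2).
v_1 = A·v_0 = (3, 12, 6).
v_2 = A·v_1 = (4, 8, 5).
v_3 = A·v_2 = (3, 6, 3).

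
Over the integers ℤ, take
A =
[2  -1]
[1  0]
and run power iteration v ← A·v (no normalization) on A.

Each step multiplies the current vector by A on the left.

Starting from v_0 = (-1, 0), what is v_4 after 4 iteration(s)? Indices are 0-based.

v_4 = (-5, -4)

v_0 = (-1, 0).
v_1 = A·v_0 = (-2, -1).
v_2 = A·v_1 = (-3, -2).
v_3 = A·v_2 = (-4, -3).
v_4 = A·v_3 = (-5, -4).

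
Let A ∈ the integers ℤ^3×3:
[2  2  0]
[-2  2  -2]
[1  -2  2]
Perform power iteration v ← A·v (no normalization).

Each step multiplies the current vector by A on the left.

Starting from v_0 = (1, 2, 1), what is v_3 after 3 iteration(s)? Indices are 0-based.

v_0 = (1, 2, 1).
v_1 = A·v_0 = (6, 0, -1).
v_2 = A·v_1 = (12, -10, 4).
v_3 = A·v_2 = (4, -52, 40).

v_3 = (4, -52, 40)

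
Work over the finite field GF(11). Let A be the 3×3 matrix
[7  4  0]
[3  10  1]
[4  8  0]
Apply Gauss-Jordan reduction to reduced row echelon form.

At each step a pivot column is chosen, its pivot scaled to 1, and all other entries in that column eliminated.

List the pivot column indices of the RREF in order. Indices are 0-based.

pivot columns: 0, 1, 2

step 1: normalize row 0 (÷7) = (1, 10, 0)
  row 1: subtract 3×row0 = (0, 2, 1)
  row 2: subtract 4×row0 = (0, 1, 0)
step 2: normalize row 1 (÷2) = (0, 1, 6)
  row 0: subtract 10×row1 = (1, 0, 6)
  row 2: subtract 1×row1 = (0, 0, 5)
step 3: normalize row 2 (÷5) = (0, 0, 1)
  row 0: subtract 6×row2 = (1, 0, 0)
  row 1: subtract 6×row2 = (0, 1, 0)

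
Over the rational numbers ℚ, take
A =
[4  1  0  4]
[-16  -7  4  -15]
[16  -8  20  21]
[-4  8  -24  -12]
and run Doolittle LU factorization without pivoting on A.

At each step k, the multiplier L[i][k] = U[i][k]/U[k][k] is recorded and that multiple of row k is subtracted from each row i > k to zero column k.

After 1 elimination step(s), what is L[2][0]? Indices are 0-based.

Step 1: pivot at (0,0) is 4.
  row1 ← row1 − (-4)·row0  ⇒  L[1][0]=-4, U row1=(0, -3, 4, 1)
  row2 ← row2 − (4)·row0  ⇒  L[2][0]=4, U row2=(0, -12, 20, 5)
  row3 ← row3 − (-1)·row0  ⇒  L[3][0]=-1, U row3=(0, 9, -24, -8)

L[2][0] = 4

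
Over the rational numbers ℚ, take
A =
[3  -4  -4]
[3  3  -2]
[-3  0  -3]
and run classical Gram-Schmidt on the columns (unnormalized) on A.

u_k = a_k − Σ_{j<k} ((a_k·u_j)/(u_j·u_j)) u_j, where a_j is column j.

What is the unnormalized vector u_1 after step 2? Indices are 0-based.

u_1 = (-11/3, 10/3, -1/3)

Step 1: u_0 = a_0 = (3, 3, -3).
Step 2: u_1 = a_1 − (-1/9)·u_0 = (-11/3, 10/3, -1/3).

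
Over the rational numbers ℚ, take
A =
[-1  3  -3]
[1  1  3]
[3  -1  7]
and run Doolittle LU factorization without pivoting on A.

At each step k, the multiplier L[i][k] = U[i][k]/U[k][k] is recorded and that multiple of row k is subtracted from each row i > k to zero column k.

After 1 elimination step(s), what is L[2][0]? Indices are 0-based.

k=0: U[0][0]=-1
  eliminate (1,0): mult=-1, new row 1: (0, 4, 0); set L[1][0]=-1
  eliminate (2,0): mult=-3, new row 2: (0, 8, -2); set L[2][0]=-3

L[2][0] = -3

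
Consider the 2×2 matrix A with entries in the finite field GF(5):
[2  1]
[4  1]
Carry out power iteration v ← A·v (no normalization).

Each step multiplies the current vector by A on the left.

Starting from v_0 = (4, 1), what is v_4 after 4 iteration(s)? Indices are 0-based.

v_0 = (4, 1).
v_1 = A·v_0 = (4, 2).
v_2 = A·v_1 = (0, 3).
v_3 = A·v_2 = (3, 3).
v_4 = A·v_3 = (4, 0).

v_4 = (4, 0)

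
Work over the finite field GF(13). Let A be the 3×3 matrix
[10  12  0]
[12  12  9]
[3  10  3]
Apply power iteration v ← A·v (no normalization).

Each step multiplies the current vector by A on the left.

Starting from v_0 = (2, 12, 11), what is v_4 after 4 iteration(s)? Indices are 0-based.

v_4 = (7, 8, 12)

v_0 = (2, 12, 11).
v_1 = A·v_0 = (8, 7, 3).
v_2 = A·v_1 = (8, 12, 12).
v_3 = A·v_2 = (3, 10, 11).
v_4 = A·v_3 = (7, 8, 12).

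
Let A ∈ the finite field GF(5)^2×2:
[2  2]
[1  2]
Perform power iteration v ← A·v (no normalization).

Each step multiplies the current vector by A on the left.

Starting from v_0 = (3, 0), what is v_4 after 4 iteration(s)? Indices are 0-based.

v_0 = (3, 0).
v_1 = A·v_0 = (1, 3).
v_2 = A·v_1 = (3, 2).
v_3 = A·v_2 = (0, 2).
v_4 = A·v_3 = (4, 4).

v_4 = (4, 4)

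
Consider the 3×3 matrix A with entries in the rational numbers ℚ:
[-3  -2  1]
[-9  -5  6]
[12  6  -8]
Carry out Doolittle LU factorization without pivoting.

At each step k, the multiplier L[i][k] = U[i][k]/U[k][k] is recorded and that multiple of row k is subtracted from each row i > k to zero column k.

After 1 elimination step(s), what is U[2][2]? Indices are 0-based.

Step 1: pivot at (0,0) is -3.
  row1 ← row1 − (3)·row0  ⇒  L[1][0]=3, U row1=(0, 1, 3)
  row2 ← row2 − (-4)·row0  ⇒  L[2][0]=-4, U row2=(0, -2, -4)

U[2][2] = -4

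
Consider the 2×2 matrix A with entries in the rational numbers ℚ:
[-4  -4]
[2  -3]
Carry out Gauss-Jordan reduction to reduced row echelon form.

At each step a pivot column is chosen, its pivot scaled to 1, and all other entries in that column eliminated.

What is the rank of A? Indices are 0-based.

rank = 2

[1] R0 /= -4  ⇒  (1, 1)
     R1 -= 2·R0  ⇒  (0, -5)
[2] R1 /= -5  ⇒  (0, 1)
     R0 -= 1·R1  ⇒  (1, 0)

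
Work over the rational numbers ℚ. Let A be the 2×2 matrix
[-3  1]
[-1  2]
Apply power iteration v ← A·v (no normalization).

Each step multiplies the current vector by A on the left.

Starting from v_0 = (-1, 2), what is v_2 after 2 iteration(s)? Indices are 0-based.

v_0 = (-1, 2).
v_1 = A·v_0 = (5, 5).
v_2 = A·v_1 = (-10, 5).

v_2 = (-10, 5)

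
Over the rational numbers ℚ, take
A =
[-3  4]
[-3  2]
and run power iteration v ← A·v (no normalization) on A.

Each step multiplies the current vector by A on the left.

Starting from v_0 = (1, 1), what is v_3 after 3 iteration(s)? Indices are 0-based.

v_0 = (1, 1).
v_1 = A·v_0 = (1, -1).
v_2 = A·v_1 = (-7, -5).
v_3 = A·v_2 = (1, 11).

v_3 = (1, 11)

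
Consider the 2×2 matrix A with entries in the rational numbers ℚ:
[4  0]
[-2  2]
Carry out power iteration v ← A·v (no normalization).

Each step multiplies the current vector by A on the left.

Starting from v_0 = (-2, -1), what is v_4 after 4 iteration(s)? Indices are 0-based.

v_4 = (-512, 464)

v_0 = (-2, -1).
v_1 = A·v_0 = (-8, 2).
v_2 = A·v_1 = (-32, 20).
v_3 = A·v_2 = (-128, 104).
v_4 = A·v_3 = (-512, 464).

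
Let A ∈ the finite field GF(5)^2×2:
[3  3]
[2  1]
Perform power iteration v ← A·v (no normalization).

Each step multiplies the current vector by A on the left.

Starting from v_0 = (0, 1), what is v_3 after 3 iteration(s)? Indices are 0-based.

v_0 = (0, 1).
v_1 = A·v_0 = (3, 1).
v_2 = A·v_1 = (2, 2).
v_3 = A·v_2 = (2, 1).

v_3 = (2, 1)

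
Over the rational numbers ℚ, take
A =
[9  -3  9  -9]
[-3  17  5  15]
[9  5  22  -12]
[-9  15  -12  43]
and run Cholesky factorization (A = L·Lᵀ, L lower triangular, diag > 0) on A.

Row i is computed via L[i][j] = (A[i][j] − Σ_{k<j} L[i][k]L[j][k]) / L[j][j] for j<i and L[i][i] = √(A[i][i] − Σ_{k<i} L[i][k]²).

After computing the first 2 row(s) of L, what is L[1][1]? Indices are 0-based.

L[1][1] = 4

Step 1: L[0][0] = √(9) = 3.
  L[1][0] = (-3) / L[0][0] = -1.
Step 2: L[1][1] = √(16) = 4.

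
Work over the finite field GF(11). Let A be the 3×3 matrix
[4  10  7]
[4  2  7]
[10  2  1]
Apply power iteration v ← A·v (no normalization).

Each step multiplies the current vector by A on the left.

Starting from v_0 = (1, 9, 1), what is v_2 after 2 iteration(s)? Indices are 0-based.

v_2 = (6, 5, 8)

v_0 = (1, 9, 1).
v_1 = A·v_0 = (2, 7, 7).
v_2 = A·v_1 = (6, 5, 8).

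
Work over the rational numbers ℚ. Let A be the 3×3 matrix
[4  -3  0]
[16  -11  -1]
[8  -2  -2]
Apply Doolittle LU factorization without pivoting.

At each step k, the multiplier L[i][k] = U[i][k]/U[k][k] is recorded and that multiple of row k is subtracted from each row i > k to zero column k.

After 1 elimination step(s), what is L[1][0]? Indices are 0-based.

Step 1: pivot at (0,0) is 4.
  row1 ← row1 − (4)·row0  ⇒  L[1][0]=4, U row1=(0, 1, -1)
  row2 ← row2 − (2)·row0  ⇒  L[2][0]=2, U row2=(0, 4, -2)

L[1][0] = 4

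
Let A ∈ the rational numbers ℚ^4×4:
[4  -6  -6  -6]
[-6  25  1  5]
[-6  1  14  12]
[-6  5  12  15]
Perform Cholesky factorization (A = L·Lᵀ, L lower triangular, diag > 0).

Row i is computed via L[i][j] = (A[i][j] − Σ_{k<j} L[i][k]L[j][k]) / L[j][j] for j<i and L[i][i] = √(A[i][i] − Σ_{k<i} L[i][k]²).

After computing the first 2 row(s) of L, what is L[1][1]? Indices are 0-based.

L[1][1] = 4

Step 1: L[0][0] = √(4) = 2.
  L[1][0] = (-6) / L[0][0] = -3.
Step 2: L[1][1] = √(16) = 4.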